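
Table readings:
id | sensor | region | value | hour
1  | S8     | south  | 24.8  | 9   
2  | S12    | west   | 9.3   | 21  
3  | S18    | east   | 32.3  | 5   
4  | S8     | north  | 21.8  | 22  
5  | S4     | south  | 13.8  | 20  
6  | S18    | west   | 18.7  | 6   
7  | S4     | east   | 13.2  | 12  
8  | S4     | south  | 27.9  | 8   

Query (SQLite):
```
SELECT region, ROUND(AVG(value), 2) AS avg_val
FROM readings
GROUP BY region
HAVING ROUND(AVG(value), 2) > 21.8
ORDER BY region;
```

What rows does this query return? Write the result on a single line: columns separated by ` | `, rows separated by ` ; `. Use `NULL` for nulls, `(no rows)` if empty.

east | 22.75 ; south | 22.17

Partition readings by region; compute ROUND(AVG(value), 2) within each group.
HAVING: keep groups where ROUND(AVG(value), 2) > 21.8.
  east: ids {3, 7} → ROUND(AVG(value), 2)=22.75
  north: ids {4} → ROUND(AVG(value), 2)=21.8
  south: ids {1, 5, 8} → ROUND(AVG(value), 2)=22.17
  west: ids {2, 6} → ROUND(AVG(value), 2)=14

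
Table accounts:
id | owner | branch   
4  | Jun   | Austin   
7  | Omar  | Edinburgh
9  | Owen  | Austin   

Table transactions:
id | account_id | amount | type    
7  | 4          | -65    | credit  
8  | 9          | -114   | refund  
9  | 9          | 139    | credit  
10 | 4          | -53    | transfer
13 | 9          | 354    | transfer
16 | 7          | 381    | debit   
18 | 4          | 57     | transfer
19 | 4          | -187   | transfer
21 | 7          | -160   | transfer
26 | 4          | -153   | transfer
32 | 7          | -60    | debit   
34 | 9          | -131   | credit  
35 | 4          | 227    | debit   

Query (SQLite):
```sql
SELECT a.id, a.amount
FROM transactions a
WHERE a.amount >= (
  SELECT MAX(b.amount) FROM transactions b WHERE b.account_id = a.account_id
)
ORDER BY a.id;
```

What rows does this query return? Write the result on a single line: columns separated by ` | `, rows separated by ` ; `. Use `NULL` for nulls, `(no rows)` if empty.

For each transactions row a, compute MAX(amount) over rows sharing a.account_id.
Keep row a if a.amount >= that per-group MAX.
  account_id=4: MAX(amount) = 227
  account_id=7: MAX(amount) = 381
  account_id=9: MAX(amount) = 354

13 | 354 ; 16 | 381 ; 35 | 227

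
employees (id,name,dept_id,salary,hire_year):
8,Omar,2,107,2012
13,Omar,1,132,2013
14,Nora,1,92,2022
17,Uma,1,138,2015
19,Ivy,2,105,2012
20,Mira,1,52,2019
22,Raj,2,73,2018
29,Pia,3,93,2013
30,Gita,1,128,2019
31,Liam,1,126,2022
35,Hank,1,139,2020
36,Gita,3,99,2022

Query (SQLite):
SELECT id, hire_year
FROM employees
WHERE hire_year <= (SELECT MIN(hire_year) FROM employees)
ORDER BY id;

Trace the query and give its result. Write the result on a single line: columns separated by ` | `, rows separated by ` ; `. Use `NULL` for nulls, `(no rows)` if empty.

Scalar subquery: MIN(hire_year) over all employees rows = 2012.
Keep rows where hire_year <= that value.

8 | 2012 ; 19 | 2012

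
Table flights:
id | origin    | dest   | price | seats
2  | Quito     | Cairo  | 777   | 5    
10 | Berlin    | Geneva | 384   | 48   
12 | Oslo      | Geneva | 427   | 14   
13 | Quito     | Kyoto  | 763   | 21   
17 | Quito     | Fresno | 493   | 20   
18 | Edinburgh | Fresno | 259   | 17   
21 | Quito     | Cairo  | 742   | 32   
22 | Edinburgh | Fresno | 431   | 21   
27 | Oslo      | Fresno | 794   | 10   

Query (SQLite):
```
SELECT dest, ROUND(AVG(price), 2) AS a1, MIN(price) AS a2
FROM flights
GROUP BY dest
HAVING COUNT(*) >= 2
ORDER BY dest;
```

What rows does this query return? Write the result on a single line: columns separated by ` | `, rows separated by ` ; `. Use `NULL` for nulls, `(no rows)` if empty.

Group flights by dest.
Per group compute: ROUND(AVG(price), 2), MIN(price).
HAVING: drop groups with fewer than 2 rows.
  Cairo: ids {2, 21} → ROUND(AVG(price), 2)=759.5, MIN(price)=742
  Fresno: ids {17, 18, 22, 27} → ROUND(AVG(price), 2)=494.25, MIN(price)=259
  Geneva: ids {10, 12} → ROUND(AVG(price), 2)=405.5, MIN(price)=384
  Kyoto: ids {13} → ROUND(AVG(price), 2)=763, MIN(price)=763

Cairo | 759.5 | 742 ; Fresno | 494.25 | 259 ; Geneva | 405.5 | 384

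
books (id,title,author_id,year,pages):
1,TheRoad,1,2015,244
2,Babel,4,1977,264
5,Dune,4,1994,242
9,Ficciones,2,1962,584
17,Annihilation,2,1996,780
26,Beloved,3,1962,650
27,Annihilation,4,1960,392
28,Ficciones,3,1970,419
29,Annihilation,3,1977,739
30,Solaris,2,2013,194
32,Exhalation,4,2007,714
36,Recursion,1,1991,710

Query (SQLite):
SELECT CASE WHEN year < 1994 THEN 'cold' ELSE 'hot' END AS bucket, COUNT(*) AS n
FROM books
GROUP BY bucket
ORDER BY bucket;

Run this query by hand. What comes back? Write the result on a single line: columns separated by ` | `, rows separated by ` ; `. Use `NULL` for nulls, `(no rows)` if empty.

cold | 7 ; hot | 5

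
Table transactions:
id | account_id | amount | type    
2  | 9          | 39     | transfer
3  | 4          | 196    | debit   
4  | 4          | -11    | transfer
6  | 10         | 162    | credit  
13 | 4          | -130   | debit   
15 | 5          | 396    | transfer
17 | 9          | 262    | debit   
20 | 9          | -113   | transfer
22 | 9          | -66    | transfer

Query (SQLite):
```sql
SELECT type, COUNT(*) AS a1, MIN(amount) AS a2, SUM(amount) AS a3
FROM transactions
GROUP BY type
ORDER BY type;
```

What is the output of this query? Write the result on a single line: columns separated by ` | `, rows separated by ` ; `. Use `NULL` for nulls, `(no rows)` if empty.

credit | 1 | 162 | 162 ; debit | 3 | -130 | 328 ; transfer | 5 | -113 | 245

Group transactions by type.
Per group compute: COUNT(*), MIN(amount), SUM(amount).
  credit: ids {6} → COUNT(*)=1, MIN(amount)=162, SUM(amount)=162
  debit: ids {3, 13, 17} → COUNT(*)=3, MIN(amount)=-130, SUM(amount)=328
  transfer: ids {2, 4, 15, 20, 22} → COUNT(*)=5, MIN(amount)=-113, SUM(amount)=245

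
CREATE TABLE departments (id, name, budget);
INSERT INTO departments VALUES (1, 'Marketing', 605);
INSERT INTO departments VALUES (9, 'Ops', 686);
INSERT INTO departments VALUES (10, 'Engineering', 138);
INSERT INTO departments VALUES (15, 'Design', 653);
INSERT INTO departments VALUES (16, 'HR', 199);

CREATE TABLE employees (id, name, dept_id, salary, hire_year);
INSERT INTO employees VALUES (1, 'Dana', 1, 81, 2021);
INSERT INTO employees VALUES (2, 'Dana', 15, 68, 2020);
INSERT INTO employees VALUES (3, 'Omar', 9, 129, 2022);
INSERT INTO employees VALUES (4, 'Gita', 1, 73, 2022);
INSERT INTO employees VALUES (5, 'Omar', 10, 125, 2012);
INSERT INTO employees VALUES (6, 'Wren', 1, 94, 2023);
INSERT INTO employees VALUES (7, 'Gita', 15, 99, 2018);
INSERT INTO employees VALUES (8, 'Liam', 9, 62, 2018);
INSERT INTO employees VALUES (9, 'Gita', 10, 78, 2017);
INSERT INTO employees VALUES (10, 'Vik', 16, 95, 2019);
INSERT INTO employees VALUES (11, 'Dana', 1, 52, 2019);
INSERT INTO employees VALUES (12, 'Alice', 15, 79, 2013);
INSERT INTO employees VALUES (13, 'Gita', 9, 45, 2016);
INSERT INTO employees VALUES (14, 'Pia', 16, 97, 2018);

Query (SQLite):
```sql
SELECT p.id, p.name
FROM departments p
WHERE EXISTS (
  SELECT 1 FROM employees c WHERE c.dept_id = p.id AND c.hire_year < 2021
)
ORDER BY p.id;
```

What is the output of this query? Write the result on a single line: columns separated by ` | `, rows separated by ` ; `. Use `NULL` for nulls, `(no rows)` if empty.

For each departments row, check whether any employees with matching dept_id has hire_year < 2021.
Keep rows where that is true.

1 | Marketing ; 9 | Ops ; 10 | Engineering ; 15 | Design ; 16 | HR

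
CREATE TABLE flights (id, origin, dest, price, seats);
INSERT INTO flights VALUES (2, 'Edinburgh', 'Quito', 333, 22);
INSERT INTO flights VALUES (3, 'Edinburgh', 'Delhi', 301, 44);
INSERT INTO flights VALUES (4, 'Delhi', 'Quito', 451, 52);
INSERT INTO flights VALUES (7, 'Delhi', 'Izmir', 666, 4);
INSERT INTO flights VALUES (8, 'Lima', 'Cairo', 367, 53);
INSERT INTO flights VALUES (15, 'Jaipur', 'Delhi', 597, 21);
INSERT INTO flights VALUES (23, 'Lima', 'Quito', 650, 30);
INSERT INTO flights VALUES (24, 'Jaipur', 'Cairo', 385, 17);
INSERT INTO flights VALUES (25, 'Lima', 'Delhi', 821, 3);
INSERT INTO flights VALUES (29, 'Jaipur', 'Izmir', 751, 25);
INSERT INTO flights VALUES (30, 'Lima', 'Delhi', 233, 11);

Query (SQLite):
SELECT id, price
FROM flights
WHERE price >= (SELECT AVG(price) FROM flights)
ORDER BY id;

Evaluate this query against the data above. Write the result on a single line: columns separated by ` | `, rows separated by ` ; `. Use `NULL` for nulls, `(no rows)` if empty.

7 | 666 ; 15 | 597 ; 23 | 650 ; 25 | 821 ; 29 | 751

Scalar subquery: AVG(price) over all flights rows = 505.0.
Keep rows where price >= that value.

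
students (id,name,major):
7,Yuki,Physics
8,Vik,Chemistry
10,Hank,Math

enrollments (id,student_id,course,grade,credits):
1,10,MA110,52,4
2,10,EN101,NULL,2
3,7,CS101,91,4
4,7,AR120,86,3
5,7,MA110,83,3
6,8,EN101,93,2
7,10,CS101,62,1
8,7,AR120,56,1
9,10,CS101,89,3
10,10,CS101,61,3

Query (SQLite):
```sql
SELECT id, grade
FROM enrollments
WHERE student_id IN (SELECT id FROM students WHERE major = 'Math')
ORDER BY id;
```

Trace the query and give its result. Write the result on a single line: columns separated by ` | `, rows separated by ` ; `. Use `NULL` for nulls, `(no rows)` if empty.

Inner query: students.id where major = 'Math'.
Outer: keep enrollments rows whose student_id is in that set.
Inner query → {10}

1 | 52 ; 2 | NULL ; 7 | 62 ; 9 | 89 ; 10 | 61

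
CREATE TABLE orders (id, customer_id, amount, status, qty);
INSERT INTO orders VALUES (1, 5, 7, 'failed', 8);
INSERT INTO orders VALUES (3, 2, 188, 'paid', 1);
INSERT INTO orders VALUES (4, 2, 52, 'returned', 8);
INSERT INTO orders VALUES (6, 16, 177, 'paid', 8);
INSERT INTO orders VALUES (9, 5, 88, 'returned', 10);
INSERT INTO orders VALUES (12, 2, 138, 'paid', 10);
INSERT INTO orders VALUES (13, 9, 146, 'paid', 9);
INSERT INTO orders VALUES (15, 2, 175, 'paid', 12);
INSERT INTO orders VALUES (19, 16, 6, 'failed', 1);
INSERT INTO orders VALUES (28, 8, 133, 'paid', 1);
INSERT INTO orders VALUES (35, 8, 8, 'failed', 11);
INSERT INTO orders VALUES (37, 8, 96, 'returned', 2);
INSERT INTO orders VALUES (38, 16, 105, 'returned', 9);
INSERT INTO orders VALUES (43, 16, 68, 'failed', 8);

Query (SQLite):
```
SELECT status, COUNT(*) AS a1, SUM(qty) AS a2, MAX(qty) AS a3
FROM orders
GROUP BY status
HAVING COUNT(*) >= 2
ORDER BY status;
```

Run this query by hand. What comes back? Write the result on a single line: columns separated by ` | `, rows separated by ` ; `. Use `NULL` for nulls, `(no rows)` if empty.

failed | 4 | 28 | 11 ; paid | 6 | 41 | 12 ; returned | 4 | 29 | 10

Group orders by status.
Per group compute: COUNT(*), SUM(qty), MAX(qty).
HAVING: drop groups with fewer than 2 rows.
  failed: ids {1, 19, 35, 43} → COUNT(*)=4, SUM(qty)=28, MAX(qty)=11
  paid: ids {3, 6, 12, 13, 15, 28} → COUNT(*)=6, SUM(qty)=41, MAX(qty)=12
  returned: ids {4, 9, 37, 38} → COUNT(*)=4, SUM(qty)=29, MAX(qty)=10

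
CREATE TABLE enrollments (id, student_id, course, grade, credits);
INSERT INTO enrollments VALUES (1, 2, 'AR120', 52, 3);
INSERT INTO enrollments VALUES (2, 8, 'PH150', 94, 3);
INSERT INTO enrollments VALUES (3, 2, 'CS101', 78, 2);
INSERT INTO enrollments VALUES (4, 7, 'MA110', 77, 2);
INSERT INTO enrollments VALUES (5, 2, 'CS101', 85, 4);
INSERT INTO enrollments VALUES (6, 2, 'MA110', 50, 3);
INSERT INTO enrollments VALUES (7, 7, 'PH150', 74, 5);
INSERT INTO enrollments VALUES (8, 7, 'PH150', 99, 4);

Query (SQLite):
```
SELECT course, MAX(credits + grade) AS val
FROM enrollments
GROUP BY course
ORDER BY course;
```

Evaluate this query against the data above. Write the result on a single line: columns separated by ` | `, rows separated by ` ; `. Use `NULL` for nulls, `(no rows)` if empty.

For each row compute credits + grade.
Group by course; take MAX of the expression per group.
  AR120: ids {1} → MAX(credits + grade)=55
  CS101: ids {3, 5} → MAX(credits + grade)=89
  MA110: ids {4, 6} → MAX(credits + grade)=79
  PH150: ids {2, 7, 8} → MAX(credits + grade)=103

AR120 | 55 ; CS101 | 89 ; MA110 | 79 ; PH150 | 103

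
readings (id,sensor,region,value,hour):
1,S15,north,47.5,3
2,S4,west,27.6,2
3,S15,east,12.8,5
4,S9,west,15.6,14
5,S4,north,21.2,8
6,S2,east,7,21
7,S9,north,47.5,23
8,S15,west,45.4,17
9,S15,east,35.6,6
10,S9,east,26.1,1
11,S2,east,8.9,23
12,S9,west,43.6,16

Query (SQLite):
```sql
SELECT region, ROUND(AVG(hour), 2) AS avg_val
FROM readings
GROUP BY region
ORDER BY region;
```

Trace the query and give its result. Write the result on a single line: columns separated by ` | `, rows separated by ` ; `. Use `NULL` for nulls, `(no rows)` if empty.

east | 11.2 ; north | 11.33 ; west | 12.25

Partition readings by region; compute ROUND(AVG(hour), 2) within each group.
  east: ids {3, 6, 9, 10, 11} → ROUND(AVG(hour), 2)=11.2
  north: ids {1, 5, 7} → ROUND(AVG(hour), 2)=11.33
  west: ids {2, 4, 8, 12} → ROUND(AVG(hour), 2)=12.25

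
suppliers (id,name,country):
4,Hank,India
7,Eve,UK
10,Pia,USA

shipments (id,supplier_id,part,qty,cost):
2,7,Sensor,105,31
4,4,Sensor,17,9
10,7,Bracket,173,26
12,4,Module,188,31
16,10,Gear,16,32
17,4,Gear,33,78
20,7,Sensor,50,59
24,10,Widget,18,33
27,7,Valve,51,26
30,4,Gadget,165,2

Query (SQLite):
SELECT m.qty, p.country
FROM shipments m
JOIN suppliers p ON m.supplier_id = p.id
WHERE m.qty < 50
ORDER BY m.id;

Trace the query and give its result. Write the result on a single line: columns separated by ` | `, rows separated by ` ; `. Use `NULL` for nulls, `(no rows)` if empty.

17 | India ; 16 | USA ; 33 | India ; 18 | USA

Each shipments row matches the suppliers row where supplier_id = suppliers.id.
Then keep rows with m.qty < 50.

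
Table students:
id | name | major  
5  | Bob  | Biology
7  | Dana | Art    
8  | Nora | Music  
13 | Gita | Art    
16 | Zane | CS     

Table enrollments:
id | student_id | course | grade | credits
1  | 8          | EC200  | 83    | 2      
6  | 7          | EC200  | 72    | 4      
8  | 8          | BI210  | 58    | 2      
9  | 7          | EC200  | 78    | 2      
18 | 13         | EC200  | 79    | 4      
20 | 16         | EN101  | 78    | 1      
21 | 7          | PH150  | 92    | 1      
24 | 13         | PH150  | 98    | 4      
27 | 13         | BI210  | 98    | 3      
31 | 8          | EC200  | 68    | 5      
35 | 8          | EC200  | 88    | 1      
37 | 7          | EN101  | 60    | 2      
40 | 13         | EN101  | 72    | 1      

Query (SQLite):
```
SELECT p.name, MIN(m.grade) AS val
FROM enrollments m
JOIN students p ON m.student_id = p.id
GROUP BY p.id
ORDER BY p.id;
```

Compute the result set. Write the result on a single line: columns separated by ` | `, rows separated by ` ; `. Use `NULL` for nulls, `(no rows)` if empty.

Dana | 60 ; Nora | 58 ; Gita | 72 ; Zane | 78

Join each enrollments row to its students via student_id.
Group joined rows by students.id; compute MIN(m.grade) per group.
  7: ids {6, 9, 21, 37} → MIN(m.grade)=60
  8: ids {1, 8, 31, 35} → MIN(m.grade)=58
  13: ids {18, 24, 27, 40} → MIN(m.grade)=72
  16: ids {20} → MIN(m.grade)=78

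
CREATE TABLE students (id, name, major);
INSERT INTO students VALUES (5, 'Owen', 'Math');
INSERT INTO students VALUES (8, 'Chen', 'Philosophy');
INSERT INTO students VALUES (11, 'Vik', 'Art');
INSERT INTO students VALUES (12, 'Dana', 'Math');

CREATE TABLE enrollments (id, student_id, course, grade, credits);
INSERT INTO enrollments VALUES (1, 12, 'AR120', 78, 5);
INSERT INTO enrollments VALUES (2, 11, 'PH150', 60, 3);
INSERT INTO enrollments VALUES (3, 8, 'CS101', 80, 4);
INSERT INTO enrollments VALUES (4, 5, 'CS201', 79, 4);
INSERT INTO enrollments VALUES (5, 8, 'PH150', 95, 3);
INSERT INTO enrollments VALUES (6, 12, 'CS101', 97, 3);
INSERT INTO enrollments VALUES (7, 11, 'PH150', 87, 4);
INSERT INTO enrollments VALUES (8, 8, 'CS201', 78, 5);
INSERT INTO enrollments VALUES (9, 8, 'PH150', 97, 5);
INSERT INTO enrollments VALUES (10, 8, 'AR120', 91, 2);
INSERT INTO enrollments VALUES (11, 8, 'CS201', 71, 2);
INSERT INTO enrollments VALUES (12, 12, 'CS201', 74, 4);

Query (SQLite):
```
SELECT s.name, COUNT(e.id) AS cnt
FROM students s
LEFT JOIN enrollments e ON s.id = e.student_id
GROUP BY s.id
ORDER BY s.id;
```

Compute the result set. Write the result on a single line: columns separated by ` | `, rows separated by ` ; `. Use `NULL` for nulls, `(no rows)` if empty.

LEFT JOIN keeps every students row; unmatched ones get NULL for enrollments columns.
Group by students.id and compute COUNT(e.id). COUNT(col) of an all-NULL group is 0.
  5: ids {4} → COUNT(e.id)=1
  8: ids {3, 5, 8, 9, 10, 11} → COUNT(e.id)=6
  11: ids {2, 7} → COUNT(e.id)=2
  12: ids {1, 6, 12} → COUNT(e.id)=3

Owen | 1 ; Chen | 6 ; Vik | 2 ; Dana | 3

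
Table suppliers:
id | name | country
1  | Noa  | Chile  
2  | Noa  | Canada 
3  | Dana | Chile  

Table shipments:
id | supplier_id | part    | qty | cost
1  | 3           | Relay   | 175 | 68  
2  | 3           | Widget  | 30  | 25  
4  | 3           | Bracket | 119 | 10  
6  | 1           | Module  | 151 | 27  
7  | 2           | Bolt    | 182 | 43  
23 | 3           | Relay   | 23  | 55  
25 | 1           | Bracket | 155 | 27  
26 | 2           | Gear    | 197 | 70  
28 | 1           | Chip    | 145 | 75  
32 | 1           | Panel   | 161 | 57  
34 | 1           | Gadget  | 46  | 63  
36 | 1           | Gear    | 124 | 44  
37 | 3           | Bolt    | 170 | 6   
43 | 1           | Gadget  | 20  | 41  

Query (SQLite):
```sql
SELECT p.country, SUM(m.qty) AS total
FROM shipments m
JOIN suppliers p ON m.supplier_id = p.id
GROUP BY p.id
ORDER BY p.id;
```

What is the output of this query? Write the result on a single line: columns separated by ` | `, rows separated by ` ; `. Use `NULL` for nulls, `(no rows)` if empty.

Join each shipments row to its suppliers via supplier_id.
Group joined rows by suppliers.id; compute SUM(m.qty) per group.
  1: ids {6, 25, 28, 32, 34, 36, 43} → SUM(m.qty)=802
  2: ids {7, 26} → SUM(m.qty)=379
  3: ids {1, 2, 4, 23, 37} → SUM(m.qty)=517

Chile | 802 ; Canada | 379 ; Chile | 517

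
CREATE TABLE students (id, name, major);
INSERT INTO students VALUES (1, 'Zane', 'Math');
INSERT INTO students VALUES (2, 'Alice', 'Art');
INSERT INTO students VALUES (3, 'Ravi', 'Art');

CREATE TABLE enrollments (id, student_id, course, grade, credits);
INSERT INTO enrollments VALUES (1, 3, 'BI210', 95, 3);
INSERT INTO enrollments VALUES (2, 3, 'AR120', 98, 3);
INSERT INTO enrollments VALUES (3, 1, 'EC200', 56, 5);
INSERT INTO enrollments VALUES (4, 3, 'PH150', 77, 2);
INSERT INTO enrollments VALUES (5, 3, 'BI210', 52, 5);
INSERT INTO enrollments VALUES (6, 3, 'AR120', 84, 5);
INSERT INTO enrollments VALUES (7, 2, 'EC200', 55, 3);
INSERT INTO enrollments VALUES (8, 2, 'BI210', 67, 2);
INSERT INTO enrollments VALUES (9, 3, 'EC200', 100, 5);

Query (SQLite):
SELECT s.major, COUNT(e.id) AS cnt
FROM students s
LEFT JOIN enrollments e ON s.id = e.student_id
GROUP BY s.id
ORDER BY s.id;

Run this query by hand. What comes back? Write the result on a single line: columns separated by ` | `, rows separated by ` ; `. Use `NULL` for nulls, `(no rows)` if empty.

Math | 1 ; Art | 2 ; Art | 6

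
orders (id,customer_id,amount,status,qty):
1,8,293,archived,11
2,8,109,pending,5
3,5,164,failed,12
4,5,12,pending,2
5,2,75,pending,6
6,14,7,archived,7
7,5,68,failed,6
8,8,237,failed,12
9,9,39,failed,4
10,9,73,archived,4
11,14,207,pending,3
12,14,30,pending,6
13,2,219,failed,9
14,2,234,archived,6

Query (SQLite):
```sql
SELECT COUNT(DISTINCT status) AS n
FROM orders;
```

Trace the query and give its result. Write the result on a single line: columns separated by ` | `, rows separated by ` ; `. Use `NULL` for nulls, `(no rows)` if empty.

3

Count distinct non-NULL status values.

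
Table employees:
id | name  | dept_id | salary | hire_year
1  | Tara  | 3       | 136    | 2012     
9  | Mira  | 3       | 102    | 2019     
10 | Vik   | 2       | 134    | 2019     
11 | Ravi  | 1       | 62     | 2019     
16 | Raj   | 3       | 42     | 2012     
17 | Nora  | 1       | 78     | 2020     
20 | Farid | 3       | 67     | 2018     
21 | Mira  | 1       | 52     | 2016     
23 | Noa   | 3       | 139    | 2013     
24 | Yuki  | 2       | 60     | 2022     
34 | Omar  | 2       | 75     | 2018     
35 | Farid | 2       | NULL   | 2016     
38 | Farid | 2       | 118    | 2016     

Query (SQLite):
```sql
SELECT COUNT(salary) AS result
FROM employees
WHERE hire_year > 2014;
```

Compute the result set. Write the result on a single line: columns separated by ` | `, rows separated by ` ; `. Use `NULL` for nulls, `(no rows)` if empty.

9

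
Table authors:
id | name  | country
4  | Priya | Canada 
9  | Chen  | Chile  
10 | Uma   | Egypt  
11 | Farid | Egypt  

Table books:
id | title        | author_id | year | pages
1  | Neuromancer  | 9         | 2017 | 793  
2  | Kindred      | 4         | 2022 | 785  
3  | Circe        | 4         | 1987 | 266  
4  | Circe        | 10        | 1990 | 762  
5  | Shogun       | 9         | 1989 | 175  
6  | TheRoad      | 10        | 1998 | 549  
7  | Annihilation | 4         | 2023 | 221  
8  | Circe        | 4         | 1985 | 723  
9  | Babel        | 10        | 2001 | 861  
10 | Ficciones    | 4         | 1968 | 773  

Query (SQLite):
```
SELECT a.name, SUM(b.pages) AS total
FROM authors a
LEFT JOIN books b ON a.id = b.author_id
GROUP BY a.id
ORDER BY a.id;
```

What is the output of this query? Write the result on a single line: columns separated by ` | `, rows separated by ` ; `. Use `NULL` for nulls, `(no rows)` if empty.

Priya | 2768 ; Chen | 968 ; Uma | 2172 ; Farid | NULL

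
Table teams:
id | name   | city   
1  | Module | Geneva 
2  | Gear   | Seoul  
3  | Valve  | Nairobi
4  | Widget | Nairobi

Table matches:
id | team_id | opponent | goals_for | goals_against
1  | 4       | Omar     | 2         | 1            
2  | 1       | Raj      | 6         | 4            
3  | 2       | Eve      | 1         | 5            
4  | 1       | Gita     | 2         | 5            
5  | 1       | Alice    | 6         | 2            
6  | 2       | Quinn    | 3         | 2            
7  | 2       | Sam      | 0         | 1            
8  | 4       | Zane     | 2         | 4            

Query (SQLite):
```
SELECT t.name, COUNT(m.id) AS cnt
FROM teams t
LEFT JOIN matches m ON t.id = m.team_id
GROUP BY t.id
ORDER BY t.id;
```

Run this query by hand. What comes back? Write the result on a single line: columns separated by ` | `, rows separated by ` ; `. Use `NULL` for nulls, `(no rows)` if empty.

LEFT JOIN keeps every teams row; unmatched ones get NULL for matches columns.
Group by teams.id and compute COUNT(m.id). COUNT(col) of an all-NULL group is 0.
  1: ids {2, 4, 5} → COUNT(m.id)=3
  2: ids {3, 6, 7} → COUNT(m.id)=3
  3: ids {—} → COUNT(m.id)=0
  4: ids {1, 8} → COUNT(m.id)=2

Module | 3 ; Gear | 3 ; Valve | 0 ; Widget | 2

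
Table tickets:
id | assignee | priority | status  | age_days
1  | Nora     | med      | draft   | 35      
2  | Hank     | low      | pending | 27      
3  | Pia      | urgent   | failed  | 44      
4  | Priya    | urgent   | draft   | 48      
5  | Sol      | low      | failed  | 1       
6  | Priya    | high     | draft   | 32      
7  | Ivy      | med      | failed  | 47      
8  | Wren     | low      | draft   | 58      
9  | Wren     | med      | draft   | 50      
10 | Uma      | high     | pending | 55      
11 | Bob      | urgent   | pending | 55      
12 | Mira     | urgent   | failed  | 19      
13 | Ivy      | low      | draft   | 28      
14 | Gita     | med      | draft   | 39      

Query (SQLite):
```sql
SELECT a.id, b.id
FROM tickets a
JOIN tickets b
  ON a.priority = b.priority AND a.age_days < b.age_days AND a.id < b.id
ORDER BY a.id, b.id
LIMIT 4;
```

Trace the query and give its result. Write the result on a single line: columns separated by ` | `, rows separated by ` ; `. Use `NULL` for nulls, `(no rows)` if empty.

1 | 7 ; 1 | 9 ; 1 | 14 ; 2 | 8

Pairs (a,b) with same priority, a.age_days < b.age_days, a.id < b.id.
priority groups: high:{6,10} low:{2,5,8,13} med:{1,7,9,14} urgent:{3,4,11,12}
Ordered by (a.id, b.id); first 4.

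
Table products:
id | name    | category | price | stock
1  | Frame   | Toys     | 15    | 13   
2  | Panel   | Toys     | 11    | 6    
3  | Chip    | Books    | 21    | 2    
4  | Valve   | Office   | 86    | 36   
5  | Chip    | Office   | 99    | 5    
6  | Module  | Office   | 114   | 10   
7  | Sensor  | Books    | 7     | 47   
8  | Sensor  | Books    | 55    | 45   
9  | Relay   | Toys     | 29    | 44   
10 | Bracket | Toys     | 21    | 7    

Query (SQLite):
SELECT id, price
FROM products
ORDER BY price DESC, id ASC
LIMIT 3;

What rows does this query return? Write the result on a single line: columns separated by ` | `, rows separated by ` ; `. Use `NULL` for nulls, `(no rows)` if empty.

6 | 114 ; 5 | 99 ; 4 | 86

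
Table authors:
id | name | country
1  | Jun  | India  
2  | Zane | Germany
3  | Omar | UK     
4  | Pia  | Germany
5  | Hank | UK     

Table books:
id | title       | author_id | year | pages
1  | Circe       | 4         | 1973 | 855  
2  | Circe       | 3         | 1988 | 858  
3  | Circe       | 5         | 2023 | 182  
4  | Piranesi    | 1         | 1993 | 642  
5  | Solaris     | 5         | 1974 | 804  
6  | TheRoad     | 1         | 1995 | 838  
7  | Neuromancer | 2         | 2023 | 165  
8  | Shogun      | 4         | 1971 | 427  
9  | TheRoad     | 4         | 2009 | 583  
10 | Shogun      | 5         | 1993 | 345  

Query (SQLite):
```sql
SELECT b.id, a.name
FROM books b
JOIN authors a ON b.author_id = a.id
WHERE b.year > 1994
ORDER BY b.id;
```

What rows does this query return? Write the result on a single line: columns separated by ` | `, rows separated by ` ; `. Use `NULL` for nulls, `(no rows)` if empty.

3 | Hank ; 6 | Jun ; 7 | Zane ; 9 | Pia

Each books row matches the authors row where author_id = authors.id.
Then keep rows with b.year > 1994.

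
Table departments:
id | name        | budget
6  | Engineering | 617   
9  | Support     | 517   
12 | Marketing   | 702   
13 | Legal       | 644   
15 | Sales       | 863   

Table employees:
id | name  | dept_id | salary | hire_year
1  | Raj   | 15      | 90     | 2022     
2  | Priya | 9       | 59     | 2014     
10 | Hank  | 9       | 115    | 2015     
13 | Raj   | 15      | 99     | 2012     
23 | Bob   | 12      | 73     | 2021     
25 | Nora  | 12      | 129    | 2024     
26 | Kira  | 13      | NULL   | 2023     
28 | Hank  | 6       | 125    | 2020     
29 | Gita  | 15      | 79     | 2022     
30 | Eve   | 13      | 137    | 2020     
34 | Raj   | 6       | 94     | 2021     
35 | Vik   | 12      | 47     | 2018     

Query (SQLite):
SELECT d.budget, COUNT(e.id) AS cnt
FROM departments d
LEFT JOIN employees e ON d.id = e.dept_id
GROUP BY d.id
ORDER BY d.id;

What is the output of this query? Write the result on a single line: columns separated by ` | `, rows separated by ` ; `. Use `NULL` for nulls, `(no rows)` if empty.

LEFT JOIN keeps every departments row; unmatched ones get NULL for employees columns.
Group by departments.id and compute COUNT(e.id). COUNT(col) of an all-NULL group is 0.
  6: ids {28, 34} → COUNT(e.id)=2
  9: ids {2, 10} → COUNT(e.id)=2
  12: ids {23, 25, 35} → COUNT(e.id)=3
  13: ids {26, 30} → COUNT(e.id)=2
  15: ids {1, 13, 29} → COUNT(e.id)=3

617 | 2 ; 517 | 2 ; 702 | 3 ; 644 | 2 ; 863 | 3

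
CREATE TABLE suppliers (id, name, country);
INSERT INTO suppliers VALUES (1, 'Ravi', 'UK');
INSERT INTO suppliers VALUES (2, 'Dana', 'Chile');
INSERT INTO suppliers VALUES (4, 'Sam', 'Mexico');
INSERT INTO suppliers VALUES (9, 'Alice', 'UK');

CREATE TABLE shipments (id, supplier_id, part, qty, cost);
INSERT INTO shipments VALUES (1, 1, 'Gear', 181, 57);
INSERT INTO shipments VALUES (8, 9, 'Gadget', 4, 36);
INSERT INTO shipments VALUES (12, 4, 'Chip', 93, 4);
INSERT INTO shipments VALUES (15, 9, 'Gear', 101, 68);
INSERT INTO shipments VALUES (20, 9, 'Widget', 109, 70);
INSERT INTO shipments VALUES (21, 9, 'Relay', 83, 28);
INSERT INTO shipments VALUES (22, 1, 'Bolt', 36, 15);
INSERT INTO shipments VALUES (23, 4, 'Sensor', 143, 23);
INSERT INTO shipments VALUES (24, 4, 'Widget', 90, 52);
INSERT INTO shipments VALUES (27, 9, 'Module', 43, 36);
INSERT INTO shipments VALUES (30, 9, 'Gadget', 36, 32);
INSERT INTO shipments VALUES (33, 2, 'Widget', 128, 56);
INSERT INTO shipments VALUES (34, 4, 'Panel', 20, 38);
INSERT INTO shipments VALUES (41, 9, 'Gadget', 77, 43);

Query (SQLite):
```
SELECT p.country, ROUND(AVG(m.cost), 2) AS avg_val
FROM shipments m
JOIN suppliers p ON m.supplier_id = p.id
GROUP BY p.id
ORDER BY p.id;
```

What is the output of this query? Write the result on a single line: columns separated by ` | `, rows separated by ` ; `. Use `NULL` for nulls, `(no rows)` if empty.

UK | 36 ; Chile | 56 ; Mexico | 29.25 ; UK | 44.71

Join each shipments row to its suppliers via supplier_id.
Group joined rows by suppliers.id; compute ROUND(AVG(m.cost), 2) per group.
  1: ids {1, 22} → ROUND(AVG(m.cost), 2)=36
  2: ids {33} → ROUND(AVG(m.cost), 2)=56
  4: ids {12, 23, 24, 34} → ROUND(AVG(m.cost), 2)=29.25
  9: ids {8, 15, 20, 21, 27, 30, 41} → ROUND(AVG(m.cost), 2)=44.71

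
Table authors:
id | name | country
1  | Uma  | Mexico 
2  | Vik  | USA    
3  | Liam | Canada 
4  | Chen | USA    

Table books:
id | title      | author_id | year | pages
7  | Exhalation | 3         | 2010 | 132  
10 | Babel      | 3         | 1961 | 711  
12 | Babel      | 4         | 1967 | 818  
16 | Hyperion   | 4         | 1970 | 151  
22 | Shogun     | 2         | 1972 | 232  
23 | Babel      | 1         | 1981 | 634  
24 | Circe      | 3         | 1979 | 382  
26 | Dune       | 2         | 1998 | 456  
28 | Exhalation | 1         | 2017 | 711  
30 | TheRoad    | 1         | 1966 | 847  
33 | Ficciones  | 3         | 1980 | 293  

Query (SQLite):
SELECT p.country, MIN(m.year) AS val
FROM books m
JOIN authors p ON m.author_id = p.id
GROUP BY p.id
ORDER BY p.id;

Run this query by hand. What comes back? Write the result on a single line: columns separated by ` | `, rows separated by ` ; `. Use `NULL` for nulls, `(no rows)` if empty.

Mexico | 1966 ; USA | 1972 ; Canada | 1961 ; USA | 1967

Join each books row to its authors via author_id.
Group joined rows by authors.id; compute MIN(m.year) per group.
  1: ids {23, 28, 30} → MIN(m.year)=1966
  2: ids {22, 26} → MIN(m.year)=1972
  3: ids {7, 10, 24, 33} → MIN(m.year)=1961
  4: ids {12, 16} → MIN(m.year)=1967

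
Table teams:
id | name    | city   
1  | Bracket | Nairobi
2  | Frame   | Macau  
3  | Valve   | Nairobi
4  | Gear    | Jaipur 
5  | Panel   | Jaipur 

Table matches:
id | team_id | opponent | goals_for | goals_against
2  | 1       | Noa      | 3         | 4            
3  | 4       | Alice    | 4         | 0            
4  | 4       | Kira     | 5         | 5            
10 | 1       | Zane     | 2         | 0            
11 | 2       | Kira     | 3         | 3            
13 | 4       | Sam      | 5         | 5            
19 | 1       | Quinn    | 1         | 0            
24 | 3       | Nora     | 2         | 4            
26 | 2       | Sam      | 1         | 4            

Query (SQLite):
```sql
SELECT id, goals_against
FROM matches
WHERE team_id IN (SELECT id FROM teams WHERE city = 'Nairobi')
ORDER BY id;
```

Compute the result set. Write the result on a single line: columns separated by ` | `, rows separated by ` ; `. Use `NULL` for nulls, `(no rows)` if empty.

2 | 4 ; 10 | 0 ; 19 | 0 ; 24 | 4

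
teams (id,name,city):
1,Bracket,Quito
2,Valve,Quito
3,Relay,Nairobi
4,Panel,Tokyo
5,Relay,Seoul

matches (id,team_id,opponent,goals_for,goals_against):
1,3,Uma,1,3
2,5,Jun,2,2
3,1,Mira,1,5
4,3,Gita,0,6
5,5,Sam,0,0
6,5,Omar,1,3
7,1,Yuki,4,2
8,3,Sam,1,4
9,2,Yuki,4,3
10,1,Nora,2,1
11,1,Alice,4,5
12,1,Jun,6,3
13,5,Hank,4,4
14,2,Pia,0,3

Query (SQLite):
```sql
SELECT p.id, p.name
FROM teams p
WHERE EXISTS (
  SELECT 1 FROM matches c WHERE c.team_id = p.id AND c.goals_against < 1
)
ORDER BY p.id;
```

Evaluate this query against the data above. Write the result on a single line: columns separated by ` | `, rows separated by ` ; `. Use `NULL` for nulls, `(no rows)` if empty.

For each teams row, check whether any matches with matching team_id has goals_against < 1.
Keep rows where that is true.

5 | Relay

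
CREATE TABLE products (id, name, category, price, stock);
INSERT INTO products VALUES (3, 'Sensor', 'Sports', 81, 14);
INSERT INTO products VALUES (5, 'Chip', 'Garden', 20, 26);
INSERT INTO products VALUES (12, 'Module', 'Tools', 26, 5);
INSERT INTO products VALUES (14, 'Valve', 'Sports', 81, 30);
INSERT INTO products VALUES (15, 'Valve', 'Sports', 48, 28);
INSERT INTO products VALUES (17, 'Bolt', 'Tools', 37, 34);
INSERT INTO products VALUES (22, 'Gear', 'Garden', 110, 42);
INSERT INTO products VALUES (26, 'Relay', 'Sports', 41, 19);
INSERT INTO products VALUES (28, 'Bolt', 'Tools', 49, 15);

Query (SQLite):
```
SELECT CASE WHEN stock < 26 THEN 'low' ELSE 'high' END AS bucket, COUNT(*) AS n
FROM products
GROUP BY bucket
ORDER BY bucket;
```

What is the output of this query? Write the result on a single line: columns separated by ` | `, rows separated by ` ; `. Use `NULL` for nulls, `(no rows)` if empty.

Bucket rows by stock < 26 → 'low' else 'high'; count each bucket.

high | 5 ; low | 4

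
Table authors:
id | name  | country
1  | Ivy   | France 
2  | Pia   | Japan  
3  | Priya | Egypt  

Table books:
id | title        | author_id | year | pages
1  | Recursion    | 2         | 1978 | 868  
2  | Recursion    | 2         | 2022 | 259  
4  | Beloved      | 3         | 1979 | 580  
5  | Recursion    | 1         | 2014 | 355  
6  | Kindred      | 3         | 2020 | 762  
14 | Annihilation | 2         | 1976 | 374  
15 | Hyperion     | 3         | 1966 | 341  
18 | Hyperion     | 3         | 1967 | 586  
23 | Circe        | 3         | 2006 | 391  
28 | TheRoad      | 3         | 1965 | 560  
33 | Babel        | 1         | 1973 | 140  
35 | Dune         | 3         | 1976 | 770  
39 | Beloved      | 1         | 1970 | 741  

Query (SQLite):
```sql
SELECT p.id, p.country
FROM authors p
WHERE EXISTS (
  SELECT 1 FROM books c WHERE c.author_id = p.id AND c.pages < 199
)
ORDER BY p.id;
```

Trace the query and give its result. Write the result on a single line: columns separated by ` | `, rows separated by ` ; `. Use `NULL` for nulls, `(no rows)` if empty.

1 | France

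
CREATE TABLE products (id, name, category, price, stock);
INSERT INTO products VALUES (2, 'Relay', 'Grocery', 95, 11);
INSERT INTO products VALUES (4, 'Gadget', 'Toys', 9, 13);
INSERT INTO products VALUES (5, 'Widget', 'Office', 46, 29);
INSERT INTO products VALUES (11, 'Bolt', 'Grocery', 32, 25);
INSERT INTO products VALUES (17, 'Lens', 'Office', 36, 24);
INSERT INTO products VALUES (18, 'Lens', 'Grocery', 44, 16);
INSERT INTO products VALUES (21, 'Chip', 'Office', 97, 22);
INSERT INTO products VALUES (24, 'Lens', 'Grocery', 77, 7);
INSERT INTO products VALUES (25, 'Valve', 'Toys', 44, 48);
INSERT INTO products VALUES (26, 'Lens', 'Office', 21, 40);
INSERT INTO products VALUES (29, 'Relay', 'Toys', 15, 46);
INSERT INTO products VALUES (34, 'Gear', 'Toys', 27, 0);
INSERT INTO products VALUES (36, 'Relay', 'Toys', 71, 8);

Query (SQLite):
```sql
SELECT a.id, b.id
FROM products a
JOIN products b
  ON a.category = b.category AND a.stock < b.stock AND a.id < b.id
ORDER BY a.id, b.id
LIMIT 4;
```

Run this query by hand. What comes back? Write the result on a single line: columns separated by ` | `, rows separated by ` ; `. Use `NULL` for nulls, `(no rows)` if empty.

Pairs (a,b) with same category, a.stock < b.stock, a.id < b.id.
category groups: Grocery:{2,11,18,24} Office:{5,17,21,26} Toys:{4,25,29,34,36}
Ordered by (a.id, b.id); first 4.

2 | 11 ; 2 | 18 ; 4 | 25 ; 4 | 29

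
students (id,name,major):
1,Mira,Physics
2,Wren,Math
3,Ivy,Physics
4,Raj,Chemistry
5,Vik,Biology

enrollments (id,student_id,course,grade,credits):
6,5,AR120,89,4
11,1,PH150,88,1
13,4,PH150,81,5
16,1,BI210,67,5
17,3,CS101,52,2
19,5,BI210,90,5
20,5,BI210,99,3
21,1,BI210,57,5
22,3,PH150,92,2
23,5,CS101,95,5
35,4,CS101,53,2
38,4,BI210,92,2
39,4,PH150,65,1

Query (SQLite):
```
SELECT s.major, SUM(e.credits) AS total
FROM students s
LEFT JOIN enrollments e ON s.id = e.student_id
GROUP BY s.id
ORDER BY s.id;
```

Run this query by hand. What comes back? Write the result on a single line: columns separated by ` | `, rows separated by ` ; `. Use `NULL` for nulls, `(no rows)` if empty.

Physics | 11 ; Math | NULL ; Physics | 4 ; Chemistry | 10 ; Biology | 17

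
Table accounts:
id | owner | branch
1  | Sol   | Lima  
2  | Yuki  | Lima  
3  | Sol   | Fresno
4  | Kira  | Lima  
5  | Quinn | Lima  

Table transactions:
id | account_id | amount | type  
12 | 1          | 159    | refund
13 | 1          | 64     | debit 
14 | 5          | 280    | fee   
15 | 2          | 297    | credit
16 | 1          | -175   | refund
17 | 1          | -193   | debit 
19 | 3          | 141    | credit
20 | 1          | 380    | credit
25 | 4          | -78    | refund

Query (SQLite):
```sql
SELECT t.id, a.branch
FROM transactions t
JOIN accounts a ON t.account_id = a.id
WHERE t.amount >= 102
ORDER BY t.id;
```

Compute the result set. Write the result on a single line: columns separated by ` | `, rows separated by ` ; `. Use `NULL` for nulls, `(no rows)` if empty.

12 | Lima ; 14 | Lima ; 15 | Lima ; 19 | Fresno ; 20 | Lima

Each transactions row matches the accounts row where account_id = accounts.id.
Then keep rows with t.amount >= 102.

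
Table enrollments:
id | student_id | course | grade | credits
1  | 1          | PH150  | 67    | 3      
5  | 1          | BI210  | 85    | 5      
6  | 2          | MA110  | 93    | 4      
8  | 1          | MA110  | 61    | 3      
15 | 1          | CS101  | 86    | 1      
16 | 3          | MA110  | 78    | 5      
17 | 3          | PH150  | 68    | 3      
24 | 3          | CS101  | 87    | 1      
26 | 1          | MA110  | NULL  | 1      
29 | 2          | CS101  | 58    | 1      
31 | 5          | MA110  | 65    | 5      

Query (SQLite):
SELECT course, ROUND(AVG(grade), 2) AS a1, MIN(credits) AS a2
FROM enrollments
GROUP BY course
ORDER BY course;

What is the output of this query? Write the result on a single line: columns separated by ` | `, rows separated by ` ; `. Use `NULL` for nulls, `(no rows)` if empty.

BI210 | 85 | 5 ; CS101 | 77 | 1 ; MA110 | 74.25 | 1 ; PH150 | 67.5 | 3

Group enrollments by course.
Per group compute: ROUND(AVG(grade), 2), MIN(credits).
  BI210: ids {5} → ROUND(AVG(grade), 2)=85, MIN(credits)=5
  CS101: ids {15, 24, 29} → ROUND(AVG(grade), 2)=77, MIN(credits)=1
  MA110: ids {6, 8, 16, 26, 31} → ROUND(AVG(grade), 2)=74.25, MIN(credits)=1
  PH150: ids {1, 17} → ROUND(AVG(grade), 2)=67.5, MIN(credits)=3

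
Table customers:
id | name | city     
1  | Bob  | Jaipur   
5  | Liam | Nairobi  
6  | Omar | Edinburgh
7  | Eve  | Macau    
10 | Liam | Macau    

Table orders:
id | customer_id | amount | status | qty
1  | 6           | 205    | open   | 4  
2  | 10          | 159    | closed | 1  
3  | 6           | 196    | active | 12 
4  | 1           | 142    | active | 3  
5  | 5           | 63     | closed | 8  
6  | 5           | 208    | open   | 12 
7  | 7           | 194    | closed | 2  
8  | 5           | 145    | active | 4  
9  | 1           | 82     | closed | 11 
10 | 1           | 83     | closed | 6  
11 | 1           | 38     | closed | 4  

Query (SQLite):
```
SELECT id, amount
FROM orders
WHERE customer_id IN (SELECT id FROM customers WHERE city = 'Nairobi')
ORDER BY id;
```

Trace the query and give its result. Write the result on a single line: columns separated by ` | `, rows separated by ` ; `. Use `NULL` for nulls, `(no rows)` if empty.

5 | 63 ; 6 | 208 ; 8 | 145

Inner query: customers.id where city = 'Nairobi'.
Outer: keep orders rows whose customer_id is in that set.
Inner query → {5}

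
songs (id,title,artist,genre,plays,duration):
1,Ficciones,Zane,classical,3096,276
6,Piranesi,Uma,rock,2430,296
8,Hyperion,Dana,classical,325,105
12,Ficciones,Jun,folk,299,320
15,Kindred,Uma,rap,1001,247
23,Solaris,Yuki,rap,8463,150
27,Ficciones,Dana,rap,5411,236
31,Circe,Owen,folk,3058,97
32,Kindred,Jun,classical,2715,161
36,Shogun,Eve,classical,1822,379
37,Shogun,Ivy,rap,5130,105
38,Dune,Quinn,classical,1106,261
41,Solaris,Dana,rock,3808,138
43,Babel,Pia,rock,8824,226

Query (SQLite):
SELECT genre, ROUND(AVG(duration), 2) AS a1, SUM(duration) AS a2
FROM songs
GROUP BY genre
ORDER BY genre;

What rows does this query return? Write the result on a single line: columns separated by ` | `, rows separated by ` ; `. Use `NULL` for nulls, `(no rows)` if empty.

Group songs by genre.
Per group compute: ROUND(AVG(duration), 2), SUM(duration).
  classical: ids {1, 8, 32, 36, 38} → ROUND(AVG(duration), 2)=236.4, SUM(duration)=1182
  folk: ids {12, 31} → ROUND(AVG(duration), 2)=208.5, SUM(duration)=417
  rap: ids {15, 23, 27, 37} → ROUND(AVG(duration), 2)=184.5, SUM(duration)=738
  rock: ids {6, 41, 43} → ROUND(AVG(duration), 2)=220, SUM(duration)=660

classical | 236.4 | 1182 ; folk | 208.5 | 417 ; rap | 184.5 | 738 ; rock | 220 | 660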